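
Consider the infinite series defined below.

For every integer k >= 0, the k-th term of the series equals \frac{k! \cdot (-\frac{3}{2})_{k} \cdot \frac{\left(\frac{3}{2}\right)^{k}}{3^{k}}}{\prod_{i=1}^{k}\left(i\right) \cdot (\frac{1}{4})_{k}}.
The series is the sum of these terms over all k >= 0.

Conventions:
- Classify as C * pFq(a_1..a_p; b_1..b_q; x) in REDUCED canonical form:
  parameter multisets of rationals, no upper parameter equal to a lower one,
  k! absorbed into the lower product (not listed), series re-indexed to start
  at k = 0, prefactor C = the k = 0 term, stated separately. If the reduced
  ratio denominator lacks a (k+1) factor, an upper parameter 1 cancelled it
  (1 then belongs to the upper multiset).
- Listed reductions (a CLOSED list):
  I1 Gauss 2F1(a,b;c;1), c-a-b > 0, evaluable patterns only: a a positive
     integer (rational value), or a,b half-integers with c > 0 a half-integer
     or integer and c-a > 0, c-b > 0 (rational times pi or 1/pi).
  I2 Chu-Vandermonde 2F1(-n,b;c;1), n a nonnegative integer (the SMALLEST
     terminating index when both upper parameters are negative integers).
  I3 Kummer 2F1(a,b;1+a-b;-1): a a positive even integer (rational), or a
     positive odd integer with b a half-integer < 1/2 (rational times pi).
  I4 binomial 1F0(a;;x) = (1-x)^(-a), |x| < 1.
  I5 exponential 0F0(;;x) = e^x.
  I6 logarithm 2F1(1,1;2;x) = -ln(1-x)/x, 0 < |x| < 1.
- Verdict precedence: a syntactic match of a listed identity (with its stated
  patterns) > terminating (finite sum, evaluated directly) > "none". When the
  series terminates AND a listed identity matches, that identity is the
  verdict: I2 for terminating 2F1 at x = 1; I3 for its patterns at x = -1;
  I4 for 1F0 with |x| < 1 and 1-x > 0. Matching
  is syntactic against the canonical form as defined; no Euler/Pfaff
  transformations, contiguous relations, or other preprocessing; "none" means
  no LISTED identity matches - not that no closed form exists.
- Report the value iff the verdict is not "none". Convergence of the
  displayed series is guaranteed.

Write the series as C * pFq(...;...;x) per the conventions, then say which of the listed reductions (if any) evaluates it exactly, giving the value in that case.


This is 1 * 2F1(-\frac{3}{2}, 1; \frac{1}{4}; \frac{1}{2}) in reduced canonical form. Verdict: none. No listed pattern accepts 2F1(-\frac{3}{2}, 1; \frac{1}{4}; \frac{1}{2}).

First insight: t_0 being 1, the factorial ratio (prefactor 1) (k+a-1)!/(a-1)! is a rising factorial (a)_k.
Ratio: r(k) = \frac{1}{2} * (k-\frac{3}{2}) (k+1) / [(k+\frac{1}{4}) (k+1)] - rational; roots negated = parameters, x = \frac{1}{2}, C = 1.


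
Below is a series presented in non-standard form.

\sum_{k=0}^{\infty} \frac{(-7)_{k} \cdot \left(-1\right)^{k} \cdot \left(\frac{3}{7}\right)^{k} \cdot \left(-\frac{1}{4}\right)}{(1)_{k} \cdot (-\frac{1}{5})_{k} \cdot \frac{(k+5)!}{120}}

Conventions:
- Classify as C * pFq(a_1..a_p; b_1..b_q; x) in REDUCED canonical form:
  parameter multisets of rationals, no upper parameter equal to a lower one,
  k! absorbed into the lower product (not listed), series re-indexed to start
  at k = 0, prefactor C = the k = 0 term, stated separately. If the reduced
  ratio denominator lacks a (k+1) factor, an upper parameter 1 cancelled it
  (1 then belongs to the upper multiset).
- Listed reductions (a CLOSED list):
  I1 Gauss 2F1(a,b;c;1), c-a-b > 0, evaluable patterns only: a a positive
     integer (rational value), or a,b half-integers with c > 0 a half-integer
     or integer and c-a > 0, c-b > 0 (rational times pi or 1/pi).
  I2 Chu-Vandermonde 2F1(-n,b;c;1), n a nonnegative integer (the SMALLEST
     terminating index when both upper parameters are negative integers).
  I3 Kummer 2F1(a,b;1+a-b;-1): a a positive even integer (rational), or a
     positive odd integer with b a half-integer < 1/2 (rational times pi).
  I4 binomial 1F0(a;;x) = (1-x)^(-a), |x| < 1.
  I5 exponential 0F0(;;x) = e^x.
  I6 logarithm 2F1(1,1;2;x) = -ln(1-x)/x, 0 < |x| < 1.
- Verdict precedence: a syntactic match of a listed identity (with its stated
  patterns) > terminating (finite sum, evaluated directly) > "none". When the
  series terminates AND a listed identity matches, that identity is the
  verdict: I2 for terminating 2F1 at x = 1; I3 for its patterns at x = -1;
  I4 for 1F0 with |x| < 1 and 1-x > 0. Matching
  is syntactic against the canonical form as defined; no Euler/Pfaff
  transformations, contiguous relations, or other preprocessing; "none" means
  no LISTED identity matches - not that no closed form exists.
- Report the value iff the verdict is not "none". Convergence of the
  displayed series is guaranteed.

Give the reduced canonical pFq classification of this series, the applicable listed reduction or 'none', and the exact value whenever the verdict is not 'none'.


x = -\frac{3}{7} here; the reduced form reads 1F2, upper {-7}, lower {-\frac{1}{5}, 6}, C = -\frac{1}{4}. Verdict: terminating (-7 upstairs). 8 nonzero terms in all; added directly. Sum: \frac{12640503447935303}{24043508075102208}.

Key step: x = -\frac{3}{7} and (1)_k (C = -1/4) is k! itself.
Term ratio: r(k) = -\frac{3}{7} * (k-7) / [(k-\frac{1}{5}) (k+6) (k+1)] - rational in k. x = -\frac{3}{7}; t_0 = -\frac{1}{4}; negate the roots.


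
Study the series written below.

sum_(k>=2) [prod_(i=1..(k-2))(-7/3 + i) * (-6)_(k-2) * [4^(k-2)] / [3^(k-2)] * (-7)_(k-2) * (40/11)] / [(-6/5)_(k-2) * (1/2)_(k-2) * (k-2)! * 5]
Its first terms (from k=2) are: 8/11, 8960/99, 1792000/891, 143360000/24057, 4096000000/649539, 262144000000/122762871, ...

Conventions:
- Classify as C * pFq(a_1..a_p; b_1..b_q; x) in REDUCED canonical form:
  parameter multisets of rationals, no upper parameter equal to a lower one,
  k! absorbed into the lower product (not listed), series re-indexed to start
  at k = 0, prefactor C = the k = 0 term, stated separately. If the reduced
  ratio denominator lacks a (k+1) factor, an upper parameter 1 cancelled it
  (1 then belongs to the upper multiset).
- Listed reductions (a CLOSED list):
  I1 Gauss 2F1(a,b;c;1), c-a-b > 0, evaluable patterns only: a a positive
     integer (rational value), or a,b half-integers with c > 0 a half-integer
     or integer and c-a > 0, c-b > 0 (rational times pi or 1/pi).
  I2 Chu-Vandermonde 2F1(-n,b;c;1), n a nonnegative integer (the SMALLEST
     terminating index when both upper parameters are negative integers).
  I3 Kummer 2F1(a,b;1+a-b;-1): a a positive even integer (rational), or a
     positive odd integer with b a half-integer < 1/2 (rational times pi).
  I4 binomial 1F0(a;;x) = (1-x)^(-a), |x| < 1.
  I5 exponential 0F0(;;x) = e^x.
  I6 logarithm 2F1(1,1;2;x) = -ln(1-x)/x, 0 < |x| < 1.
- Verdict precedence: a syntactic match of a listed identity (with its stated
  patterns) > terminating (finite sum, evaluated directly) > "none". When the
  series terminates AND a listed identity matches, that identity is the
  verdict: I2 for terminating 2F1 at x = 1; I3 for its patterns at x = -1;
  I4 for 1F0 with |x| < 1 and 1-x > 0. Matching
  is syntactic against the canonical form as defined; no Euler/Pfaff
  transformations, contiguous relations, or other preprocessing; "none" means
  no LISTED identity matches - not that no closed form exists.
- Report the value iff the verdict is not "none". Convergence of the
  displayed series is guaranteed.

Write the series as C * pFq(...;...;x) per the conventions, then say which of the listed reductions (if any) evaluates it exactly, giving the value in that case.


Classification (C = 8/11): 3F2 with upper {-7, -6, -4/3}, lower {-6/5, 1/2}, argument x = 4/3. Verdict: terminating - no listed pattern fits, but -6 in the upper list cuts the series at k = 6; direct evaluation. Sum: 149971713632152/8996764689.

Structural cue: x = (4/3) and the two geometric factors (C = 8/11) combine into one argument.
Consecutive-term ratio: r(k) = (4/3) * (k-7) (k-6) (k-4/3) / [(k-6/5) (k+1/2) (k+1)] ; factor over Q: parameters, x = (4/3), and C = 8/11.


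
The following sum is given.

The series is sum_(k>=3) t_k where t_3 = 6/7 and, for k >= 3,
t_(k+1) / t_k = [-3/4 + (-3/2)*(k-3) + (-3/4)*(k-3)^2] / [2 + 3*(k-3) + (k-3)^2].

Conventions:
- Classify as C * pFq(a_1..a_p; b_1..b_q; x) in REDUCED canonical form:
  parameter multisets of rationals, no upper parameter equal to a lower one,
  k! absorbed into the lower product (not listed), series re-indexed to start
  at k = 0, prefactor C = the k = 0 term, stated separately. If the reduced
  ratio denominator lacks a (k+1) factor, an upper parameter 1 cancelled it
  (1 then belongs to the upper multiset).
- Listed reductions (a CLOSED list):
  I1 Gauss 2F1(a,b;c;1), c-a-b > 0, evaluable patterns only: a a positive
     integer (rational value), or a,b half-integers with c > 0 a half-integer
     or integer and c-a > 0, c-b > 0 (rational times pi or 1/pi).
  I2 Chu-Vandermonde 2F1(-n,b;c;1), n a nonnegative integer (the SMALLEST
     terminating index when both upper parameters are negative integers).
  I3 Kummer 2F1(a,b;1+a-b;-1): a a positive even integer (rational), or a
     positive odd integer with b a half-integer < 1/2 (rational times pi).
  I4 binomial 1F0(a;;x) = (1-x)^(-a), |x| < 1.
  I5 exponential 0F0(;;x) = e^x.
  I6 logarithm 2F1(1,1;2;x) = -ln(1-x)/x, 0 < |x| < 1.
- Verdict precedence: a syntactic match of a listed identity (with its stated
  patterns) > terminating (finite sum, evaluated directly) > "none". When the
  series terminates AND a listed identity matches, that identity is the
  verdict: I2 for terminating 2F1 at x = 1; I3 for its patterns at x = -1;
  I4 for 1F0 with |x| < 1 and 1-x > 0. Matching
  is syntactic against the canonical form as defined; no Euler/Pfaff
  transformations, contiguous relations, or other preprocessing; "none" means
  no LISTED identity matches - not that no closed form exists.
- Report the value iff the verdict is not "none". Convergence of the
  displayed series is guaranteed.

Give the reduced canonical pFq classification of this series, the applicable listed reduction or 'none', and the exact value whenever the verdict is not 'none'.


The series (x = -3/4) is 2F1: upper {1, 1}, lower {2}, prefactor 6/7. Verdict: the logarithmic series (I6) matches (the logarithm: parameters (1,1;2), x = -3/4). Value: (8/7) * ln(7/4).

Key observation: with t_0 = 6/7, roots of the ratio polynomials (prefactor 6/7) are the negated parameters.
Ratio: r(k) = (-3/4) * (k+1) (k+1) / [(k+2) (k+1)] - rational; roots negated = parameters, x = (-3/4), C = 6/7.


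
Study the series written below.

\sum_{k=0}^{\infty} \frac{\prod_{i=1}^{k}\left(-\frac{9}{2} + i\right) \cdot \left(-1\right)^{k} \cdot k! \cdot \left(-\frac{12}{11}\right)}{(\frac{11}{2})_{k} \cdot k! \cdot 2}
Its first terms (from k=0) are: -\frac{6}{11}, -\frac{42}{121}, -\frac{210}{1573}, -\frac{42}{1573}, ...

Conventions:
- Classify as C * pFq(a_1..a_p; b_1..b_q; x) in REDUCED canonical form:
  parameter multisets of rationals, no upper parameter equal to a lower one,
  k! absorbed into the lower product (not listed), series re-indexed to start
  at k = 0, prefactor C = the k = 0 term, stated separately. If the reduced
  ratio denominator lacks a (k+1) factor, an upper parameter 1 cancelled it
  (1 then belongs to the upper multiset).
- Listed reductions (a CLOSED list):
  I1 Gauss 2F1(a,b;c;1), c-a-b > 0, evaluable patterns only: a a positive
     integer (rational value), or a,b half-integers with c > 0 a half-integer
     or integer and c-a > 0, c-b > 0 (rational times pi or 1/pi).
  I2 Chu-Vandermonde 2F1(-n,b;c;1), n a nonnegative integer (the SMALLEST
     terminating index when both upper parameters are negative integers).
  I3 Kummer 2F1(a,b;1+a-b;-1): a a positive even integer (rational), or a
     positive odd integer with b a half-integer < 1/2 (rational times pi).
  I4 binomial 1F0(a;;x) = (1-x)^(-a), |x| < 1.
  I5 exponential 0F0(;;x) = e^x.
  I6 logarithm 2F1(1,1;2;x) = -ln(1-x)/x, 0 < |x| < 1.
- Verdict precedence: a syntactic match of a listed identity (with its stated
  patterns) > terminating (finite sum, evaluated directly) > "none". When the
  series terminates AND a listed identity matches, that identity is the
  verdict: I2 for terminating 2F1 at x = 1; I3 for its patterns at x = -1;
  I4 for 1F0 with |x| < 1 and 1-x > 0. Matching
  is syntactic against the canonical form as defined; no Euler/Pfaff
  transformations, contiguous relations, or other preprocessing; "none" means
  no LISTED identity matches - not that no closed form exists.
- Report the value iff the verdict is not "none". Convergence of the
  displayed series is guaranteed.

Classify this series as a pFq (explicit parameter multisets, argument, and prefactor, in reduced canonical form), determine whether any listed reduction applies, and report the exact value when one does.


Reduced: x = -1, 2F1, upper = {-\frac{7}{2}, 1}, lower = {\frac{11}{2}}, C = -\frac{6}{11}. Verdict: Kummer's theorem (I3) applies (x = -1; c = \frac{11}{2} equals 1+a-b for upper {-\frac{7}{2}, 1}: listed pattern). Its exact value is \left(-\frac{945}{2816}\right) \cdot \pi.

The tell: t_0 = -\frac{6}{11} here, and the factorial ratio (prefactor -6/11) (k+a-1)!/(a-1)! is a rising factorial (a)_k.
Term ratio: r(k) = -1 * (k-\frac{7}{2}) (k+1) / [(k+\frac{11}{2}) (k+1)] ; factor over Q: parameters, x = -1, and C = -\frac{6}{11}.


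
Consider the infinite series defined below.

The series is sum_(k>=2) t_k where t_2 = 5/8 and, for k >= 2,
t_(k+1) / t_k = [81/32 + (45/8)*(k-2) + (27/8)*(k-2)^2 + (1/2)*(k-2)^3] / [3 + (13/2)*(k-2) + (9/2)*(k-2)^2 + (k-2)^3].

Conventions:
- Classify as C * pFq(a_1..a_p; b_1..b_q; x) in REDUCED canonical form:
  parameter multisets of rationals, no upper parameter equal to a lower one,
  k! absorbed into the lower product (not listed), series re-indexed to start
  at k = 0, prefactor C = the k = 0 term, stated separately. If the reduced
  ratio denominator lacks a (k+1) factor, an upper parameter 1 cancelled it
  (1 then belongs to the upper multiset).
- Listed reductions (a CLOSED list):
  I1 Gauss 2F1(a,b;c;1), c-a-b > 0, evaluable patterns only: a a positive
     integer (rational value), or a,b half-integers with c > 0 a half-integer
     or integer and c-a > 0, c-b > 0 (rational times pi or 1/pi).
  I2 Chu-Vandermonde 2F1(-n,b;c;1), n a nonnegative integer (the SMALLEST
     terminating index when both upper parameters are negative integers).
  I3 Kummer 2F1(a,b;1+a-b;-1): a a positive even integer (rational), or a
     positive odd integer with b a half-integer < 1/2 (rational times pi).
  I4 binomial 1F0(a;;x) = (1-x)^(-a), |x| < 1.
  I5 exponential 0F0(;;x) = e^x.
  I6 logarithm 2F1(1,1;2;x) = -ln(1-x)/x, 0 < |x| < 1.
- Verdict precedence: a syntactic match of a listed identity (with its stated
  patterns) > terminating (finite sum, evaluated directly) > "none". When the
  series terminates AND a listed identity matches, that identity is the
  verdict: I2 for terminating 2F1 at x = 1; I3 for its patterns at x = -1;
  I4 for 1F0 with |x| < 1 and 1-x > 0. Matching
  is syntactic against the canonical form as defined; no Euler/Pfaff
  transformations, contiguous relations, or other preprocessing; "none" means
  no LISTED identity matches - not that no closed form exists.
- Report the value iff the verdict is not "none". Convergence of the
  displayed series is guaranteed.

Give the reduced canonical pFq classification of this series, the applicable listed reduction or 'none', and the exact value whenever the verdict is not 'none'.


Canonical form: C = 5/8 times 2F1 with upper {3/4, 9/2}, lower {2}, x = 1/2. Verdict: none - this 2F1 at x = 1/2 matches no listed pattern, and upper {3/4, 9/2} holds no stopper.

Key step: x = (1/2) and cancel k + 3/2 from the displayed ratio first; then C = 5/8, x = 1/2.
Term ratio: r(k) = (1/2) * (k+3/4) (k+9/2) / [(k+2) (k+1)] - rational in k. x = (1/2); t_0 = 5/8; negate the roots.


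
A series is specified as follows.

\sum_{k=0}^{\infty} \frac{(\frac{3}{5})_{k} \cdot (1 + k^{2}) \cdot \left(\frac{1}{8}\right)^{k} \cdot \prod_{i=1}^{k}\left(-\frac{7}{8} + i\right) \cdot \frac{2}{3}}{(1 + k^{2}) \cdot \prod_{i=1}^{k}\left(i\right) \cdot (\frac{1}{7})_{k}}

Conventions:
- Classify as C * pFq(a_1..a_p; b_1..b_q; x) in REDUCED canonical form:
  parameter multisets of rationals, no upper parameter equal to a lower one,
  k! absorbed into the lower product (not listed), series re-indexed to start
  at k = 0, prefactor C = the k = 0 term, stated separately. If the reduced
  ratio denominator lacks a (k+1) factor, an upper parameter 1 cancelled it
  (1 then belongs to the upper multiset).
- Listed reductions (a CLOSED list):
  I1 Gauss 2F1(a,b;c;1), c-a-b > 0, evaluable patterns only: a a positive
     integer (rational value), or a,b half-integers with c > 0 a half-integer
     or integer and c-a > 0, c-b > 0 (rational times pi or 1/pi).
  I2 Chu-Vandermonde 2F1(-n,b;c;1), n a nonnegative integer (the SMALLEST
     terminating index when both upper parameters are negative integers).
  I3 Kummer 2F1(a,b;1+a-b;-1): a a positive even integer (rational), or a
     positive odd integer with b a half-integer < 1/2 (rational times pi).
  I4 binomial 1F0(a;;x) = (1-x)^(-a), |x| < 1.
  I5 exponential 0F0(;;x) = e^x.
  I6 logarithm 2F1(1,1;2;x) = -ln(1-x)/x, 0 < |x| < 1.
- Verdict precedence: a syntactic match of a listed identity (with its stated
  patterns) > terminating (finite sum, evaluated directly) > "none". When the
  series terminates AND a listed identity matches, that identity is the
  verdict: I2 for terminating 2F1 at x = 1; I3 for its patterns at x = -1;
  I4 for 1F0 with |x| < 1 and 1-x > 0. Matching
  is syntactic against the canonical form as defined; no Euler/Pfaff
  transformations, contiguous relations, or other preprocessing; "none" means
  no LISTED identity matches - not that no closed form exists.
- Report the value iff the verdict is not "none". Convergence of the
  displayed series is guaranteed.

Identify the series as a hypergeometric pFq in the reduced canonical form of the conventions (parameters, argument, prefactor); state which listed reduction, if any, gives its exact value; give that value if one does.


This is \frac{2}{3} * 2F1(\frac{1}{8}, \frac{3}{5}; \frac{1}{7}; \frac{1}{8}) in reduced canonical form. Verdict: no listed reduction: x = \frac{1}{8} and upper {\frac{1}{8}, \frac{3}{5}} fail every I1-I6 pattern.

Key observation: with t_0 = \frac{2}{3}, the product of the first k integers (C = 2/3) is k!.
Term ratio: r(k) = \frac{1}{8} * (k+\frac{1}{8}) (k+\frac{3}{5}) / [(k+\frac{1}{7}) (k+1)] ; factor over Q: parameters, x = \frac{1}{8}, and C = \frac{2}{3}.


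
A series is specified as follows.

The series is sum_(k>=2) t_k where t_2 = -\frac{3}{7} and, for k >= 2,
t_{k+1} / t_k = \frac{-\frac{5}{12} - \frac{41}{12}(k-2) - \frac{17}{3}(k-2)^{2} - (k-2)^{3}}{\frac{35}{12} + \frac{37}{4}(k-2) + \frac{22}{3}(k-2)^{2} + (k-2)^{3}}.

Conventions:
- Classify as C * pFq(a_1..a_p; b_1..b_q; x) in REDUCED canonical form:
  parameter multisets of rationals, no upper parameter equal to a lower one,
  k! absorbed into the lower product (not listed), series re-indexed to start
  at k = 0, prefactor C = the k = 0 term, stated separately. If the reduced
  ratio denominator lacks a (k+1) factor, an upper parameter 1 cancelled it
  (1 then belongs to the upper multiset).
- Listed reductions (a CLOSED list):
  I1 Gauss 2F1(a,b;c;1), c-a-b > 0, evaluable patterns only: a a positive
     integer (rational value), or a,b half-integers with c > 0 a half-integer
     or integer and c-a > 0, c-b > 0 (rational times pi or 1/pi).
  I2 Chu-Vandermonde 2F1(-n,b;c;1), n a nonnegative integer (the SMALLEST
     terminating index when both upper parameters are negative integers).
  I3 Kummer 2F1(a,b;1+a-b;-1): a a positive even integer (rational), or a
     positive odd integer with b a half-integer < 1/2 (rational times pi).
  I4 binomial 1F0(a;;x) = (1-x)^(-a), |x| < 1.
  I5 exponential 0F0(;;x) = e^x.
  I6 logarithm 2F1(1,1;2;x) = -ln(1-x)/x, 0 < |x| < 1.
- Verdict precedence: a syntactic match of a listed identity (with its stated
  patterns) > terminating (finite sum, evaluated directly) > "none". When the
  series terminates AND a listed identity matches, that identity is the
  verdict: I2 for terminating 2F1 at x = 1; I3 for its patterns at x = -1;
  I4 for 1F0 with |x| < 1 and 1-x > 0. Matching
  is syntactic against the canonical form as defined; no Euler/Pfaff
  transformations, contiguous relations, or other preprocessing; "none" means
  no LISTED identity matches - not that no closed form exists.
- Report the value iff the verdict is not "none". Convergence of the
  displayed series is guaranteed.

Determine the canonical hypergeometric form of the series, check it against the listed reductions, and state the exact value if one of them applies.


Classification (C = -\frac{3}{7}): 2F1 with upper {\frac{1}{6}, 5}, lower {\frac{35}{6}}, argument x = -1. Verdict: none - at argument -1 the multisets {\frac{1}{6}, 5} ; {\frac{35}{6}} match no listed identity.

The tell: with t_0 = -\frac{3}{7}, factor the ratio over Q (C = -3/7): negated roots = parameters.
Adjacent-term ratio: r(k) = -1 * (k+\frac{1}{6}) (k+5) / [(k+\frac{35}{6}) (k+1)] - poly over poly, x = -1 from leading terms; C = -\frac{3}{7} at k = 0.


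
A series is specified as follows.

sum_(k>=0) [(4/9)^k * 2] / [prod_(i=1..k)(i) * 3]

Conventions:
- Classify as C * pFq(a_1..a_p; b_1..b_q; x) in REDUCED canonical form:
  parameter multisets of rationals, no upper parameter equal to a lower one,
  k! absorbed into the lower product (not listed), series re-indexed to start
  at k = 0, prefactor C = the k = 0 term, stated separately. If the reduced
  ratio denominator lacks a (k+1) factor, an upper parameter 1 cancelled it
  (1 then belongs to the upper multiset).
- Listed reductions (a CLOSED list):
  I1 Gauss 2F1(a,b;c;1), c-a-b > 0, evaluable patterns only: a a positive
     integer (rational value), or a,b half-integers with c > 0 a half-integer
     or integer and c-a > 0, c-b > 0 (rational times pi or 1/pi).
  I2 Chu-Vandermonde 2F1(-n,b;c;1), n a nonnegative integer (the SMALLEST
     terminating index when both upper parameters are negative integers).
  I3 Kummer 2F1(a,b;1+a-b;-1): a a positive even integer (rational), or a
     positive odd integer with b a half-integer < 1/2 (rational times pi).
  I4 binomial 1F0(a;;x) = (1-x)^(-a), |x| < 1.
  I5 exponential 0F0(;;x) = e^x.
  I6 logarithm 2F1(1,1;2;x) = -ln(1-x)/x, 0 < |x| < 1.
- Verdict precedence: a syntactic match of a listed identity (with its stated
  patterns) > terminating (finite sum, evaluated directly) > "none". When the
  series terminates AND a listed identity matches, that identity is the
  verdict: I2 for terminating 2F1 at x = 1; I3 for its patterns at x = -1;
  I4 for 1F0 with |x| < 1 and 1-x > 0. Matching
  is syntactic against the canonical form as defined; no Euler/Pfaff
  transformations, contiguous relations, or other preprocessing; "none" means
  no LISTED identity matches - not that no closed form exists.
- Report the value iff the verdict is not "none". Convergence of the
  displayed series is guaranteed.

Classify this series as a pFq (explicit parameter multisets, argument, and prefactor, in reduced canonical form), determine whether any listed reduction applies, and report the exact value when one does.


Key step: t_0 = 2/3 here, and the product of the first k integers (prefactor 2/3) is k!.
Consecutive-term ratio: r(k) = (4/9) * 1 / [(k+1)] - rational; roots negated = parameters, x = (4/9), C = 2/3.

Prefactor 2/3, argument 4/9: 0F0 with upper {-} over lower {-}. Verdict: exponential (I5) applies (the 0F0 exponential series at x = 4/9). Its exact value is (2/3) * e^(4/9).


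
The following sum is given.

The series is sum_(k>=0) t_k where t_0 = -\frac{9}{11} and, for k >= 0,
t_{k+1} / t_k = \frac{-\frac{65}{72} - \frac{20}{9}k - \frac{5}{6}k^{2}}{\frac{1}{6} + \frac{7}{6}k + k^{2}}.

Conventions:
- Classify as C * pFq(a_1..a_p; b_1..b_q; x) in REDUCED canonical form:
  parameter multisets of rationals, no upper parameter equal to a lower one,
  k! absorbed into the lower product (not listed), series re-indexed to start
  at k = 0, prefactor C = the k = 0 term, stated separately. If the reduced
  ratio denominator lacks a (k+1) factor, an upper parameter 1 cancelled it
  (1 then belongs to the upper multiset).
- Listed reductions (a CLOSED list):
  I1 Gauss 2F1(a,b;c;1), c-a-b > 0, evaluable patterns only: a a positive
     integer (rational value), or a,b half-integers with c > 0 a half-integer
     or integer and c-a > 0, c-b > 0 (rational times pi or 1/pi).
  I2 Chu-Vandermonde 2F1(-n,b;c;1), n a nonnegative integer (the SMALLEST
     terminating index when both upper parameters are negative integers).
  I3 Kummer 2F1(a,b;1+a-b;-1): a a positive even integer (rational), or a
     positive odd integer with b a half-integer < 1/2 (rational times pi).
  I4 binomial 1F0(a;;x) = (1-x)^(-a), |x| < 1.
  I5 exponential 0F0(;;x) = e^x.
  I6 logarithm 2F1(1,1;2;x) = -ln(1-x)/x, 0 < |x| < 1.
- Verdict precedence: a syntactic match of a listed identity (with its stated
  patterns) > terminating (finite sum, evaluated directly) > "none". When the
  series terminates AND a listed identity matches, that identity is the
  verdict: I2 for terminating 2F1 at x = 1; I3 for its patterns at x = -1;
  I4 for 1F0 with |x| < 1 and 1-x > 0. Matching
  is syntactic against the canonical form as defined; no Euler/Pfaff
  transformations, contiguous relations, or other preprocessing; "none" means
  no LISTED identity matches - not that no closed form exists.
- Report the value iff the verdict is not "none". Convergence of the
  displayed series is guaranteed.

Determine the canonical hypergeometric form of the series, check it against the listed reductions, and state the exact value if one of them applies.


With C = -\frac{9}{11}: the canonical form is 2F1(\frac{1}{2}, \frac{13}{6}; \frac{1}{6}; -\frac{5}{6}). Verdict: none. No listed pattern accepts 2F1(\frac{1}{2}, \frac{13}{6}; \frac{1}{6}; -\frac{5}{6}).

Key observation: x = -\frac{5}{6} and roots of the ratio polynomials (C = -9/11, x = -5/6) are the negated parameters.
Ratio: r(k) = -\frac{5}{6} * (k+\frac{1}{2}) (k+\frac{13}{6}) / [(k+\frac{1}{6}) (k+1)] - rational in k, leading ratio -\frac{5}{6}; with t_0 = -\frac{9}{11}, classification follows.


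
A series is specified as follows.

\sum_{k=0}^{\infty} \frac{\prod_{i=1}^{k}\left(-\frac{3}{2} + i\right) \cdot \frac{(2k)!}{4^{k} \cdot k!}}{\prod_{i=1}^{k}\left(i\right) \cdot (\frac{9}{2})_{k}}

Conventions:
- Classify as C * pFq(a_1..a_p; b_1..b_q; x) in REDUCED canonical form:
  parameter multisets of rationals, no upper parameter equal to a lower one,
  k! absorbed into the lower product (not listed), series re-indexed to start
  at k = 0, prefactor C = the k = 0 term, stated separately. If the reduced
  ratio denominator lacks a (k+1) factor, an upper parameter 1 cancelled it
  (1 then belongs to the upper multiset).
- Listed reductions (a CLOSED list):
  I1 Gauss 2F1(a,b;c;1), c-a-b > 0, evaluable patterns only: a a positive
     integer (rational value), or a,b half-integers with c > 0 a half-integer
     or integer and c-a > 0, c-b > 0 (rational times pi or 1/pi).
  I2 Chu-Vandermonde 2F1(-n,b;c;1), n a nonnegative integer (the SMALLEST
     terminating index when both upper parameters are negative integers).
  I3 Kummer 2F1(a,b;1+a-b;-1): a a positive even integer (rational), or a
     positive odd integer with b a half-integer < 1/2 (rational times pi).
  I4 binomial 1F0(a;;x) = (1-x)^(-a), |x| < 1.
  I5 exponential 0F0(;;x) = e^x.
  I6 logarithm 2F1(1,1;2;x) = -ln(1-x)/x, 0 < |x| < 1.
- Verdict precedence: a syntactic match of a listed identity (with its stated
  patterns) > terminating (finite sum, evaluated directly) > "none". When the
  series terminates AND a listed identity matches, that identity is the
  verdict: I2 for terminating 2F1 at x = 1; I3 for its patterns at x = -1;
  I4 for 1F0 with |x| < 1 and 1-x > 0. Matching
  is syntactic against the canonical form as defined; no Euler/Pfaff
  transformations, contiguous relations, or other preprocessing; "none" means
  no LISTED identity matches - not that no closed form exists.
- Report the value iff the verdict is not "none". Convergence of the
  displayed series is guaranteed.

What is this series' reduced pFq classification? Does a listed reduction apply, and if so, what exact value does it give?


With C = 1: the canonical form is 2F1(-\frac{1}{2}, \frac{1}{2}; \frac{9}{2}; 1). Verdict: Gauss's theorem I1 (half-integer case) matches (x = 1; upper {-\frac{1}{2}, \frac{1}{2}} half-integers, c = \frac{9}{2} in the evaluable pattern). Hence: \frac{1225}{4096} \cdot \pi.

Structural cue: t_0 being 1, the product of the first k integers (C = 1, x = 1) is k!.
Step ratio: r(k) = 1 * (k-\frac{1}{2}) (k+\frac{1}{2}) / [(k+\frac{9}{2}) (k+1)] - rational in k, leading ratio 1; with t_0 = 1, classification follows.


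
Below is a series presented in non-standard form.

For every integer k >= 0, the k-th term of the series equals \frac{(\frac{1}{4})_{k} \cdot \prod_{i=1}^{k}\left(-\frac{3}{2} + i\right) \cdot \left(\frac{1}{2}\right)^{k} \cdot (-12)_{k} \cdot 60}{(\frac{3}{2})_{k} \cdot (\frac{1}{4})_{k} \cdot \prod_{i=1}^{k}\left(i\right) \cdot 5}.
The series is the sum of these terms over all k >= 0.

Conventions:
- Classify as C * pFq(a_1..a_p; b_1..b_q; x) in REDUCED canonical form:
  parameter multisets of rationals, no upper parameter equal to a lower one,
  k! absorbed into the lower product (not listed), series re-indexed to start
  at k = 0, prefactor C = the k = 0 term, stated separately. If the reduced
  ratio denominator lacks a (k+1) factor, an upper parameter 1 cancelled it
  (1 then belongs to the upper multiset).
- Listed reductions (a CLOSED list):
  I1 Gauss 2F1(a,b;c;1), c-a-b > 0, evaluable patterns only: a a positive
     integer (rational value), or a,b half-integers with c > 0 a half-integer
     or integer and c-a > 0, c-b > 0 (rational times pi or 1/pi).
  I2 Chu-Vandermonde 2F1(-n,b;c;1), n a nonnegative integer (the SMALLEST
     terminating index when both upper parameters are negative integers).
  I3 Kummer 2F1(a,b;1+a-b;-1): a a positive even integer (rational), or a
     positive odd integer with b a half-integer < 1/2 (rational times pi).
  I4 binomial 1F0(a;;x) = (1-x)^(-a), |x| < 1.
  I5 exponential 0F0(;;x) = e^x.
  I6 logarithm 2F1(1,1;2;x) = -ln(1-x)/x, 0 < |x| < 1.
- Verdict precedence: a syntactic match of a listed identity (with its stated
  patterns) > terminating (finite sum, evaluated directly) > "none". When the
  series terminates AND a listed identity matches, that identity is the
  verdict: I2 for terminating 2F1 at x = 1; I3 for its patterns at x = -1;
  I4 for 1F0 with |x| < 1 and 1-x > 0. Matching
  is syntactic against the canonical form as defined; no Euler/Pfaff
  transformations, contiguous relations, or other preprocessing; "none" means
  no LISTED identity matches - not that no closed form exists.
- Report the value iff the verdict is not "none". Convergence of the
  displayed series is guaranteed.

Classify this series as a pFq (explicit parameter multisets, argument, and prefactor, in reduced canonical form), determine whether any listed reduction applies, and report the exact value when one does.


Key step: from the first term 12: the product of the first k integers (prefactor 12) is k!.
Term ratio: r(k) = \frac{1}{2} * (k-12) (k-\frac{1}{2}) / [(k+\frac{3}{2}) (k+1)] - poly over poly, x = \frac{1}{2} from leading terms; C = 12 at k = 0.

Canonical form: C = 12 times 2F1 with upper {-12, -\frac{1}{2}}, lower {\frac{3}{2}}, x = \frac{1}{2}. Verdict: terminating (-12 upstairs). 13 nonzero terms in all; added directly. Value: \frac{491994022701}{17306598400}.


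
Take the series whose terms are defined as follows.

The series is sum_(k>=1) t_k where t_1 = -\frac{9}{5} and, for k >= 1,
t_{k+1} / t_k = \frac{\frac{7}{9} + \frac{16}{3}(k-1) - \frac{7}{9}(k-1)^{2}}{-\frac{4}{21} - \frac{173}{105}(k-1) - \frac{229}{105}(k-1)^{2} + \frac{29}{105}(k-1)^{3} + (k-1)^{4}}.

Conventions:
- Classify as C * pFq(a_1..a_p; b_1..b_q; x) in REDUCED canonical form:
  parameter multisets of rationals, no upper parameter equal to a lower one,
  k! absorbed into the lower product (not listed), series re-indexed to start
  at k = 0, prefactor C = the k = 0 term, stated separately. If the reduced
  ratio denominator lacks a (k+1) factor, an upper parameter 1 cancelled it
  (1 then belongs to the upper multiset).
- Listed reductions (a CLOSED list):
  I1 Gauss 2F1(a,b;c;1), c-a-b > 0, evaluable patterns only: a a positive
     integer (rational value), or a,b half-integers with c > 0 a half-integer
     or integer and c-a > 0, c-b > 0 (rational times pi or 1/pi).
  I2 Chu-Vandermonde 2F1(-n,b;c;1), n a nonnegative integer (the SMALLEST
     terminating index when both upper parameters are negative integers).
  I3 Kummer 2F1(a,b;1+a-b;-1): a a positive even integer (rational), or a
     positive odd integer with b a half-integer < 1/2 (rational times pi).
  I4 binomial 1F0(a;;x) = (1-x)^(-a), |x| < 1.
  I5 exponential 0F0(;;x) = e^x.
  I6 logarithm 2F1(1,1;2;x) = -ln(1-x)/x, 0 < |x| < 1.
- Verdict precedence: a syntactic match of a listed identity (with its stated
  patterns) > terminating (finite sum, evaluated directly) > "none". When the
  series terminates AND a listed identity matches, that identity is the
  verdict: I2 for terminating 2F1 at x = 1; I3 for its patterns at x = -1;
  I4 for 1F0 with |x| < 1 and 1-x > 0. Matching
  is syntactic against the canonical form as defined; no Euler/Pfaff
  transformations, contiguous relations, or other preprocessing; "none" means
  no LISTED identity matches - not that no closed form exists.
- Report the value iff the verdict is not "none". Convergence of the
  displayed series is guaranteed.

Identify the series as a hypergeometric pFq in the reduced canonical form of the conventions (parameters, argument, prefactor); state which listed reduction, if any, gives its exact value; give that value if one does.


Reduced: x = -\frac{7}{9}, 1F2, upper = {-7}, lower = {-\frac{5}{3}, \frac{4}{5}}, C = -\frac{9}{5}. Verdict: terminating - the sum ends at index 7 because -7 is a negative integer; exact evaluation follows. Sum: -\frac{13678416293627}{430586357760}.

First insight: x = -\frac{7}{9} and the parameter 1/7 appears in both the upper and lower lists and cancels.
Term ratio: r(k) = -\frac{7}{9} * (k-7) / [(k-\frac{5}{3}) (k+\frac{4}{5}) (k+1)] - rational; roots negated = parameters, x = -\frac{7}{9}, C = -\frac{9}{5}.


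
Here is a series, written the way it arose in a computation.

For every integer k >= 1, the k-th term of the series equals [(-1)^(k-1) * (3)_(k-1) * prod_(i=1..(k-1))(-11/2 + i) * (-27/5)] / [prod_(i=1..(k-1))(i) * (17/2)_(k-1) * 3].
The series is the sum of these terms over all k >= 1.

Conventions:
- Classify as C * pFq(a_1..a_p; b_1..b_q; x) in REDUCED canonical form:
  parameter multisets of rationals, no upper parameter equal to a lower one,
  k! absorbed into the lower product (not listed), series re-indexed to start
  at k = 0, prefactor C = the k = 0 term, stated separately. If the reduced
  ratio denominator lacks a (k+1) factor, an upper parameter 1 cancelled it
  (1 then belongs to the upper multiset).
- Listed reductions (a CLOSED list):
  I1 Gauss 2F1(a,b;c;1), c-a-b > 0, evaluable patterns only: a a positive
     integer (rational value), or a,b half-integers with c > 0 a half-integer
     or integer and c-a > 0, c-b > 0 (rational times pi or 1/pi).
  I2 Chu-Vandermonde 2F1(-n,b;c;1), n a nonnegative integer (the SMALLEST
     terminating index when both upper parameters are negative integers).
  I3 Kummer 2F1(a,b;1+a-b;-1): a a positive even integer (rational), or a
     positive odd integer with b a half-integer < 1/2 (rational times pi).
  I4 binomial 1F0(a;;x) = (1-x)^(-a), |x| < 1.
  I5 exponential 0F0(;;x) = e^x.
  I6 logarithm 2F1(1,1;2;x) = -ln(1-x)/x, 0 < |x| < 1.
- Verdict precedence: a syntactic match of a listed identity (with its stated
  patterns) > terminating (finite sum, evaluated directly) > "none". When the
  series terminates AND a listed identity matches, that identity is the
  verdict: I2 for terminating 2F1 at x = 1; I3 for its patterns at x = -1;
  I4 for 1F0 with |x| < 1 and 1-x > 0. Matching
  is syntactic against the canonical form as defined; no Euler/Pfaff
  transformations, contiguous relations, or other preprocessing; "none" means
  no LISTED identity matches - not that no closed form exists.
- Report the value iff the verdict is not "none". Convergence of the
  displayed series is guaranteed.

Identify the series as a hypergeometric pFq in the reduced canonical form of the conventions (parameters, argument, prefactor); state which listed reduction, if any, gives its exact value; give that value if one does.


Reduced: x = -1, 2F1, upper = {-9/2, 3}, lower = {17/2}, C = -9/5. Verdict: this is Kummer (I3) (x = -1; c = 17/2 equals 1+a-b for upper {-9/2, 3}: listed pattern). Hence: (-81081/32768) * pi.

Key step: with t_0 = -9/5, the product of the first k integers (prefactor -9/5) is k!.
Step ratio: r(k) = (-1) * (k-9/2) (k+3) / [(k+17/2) (k+1)] - rational in k, leading ratio (-1); with t_0 = -9/5, classification follows.


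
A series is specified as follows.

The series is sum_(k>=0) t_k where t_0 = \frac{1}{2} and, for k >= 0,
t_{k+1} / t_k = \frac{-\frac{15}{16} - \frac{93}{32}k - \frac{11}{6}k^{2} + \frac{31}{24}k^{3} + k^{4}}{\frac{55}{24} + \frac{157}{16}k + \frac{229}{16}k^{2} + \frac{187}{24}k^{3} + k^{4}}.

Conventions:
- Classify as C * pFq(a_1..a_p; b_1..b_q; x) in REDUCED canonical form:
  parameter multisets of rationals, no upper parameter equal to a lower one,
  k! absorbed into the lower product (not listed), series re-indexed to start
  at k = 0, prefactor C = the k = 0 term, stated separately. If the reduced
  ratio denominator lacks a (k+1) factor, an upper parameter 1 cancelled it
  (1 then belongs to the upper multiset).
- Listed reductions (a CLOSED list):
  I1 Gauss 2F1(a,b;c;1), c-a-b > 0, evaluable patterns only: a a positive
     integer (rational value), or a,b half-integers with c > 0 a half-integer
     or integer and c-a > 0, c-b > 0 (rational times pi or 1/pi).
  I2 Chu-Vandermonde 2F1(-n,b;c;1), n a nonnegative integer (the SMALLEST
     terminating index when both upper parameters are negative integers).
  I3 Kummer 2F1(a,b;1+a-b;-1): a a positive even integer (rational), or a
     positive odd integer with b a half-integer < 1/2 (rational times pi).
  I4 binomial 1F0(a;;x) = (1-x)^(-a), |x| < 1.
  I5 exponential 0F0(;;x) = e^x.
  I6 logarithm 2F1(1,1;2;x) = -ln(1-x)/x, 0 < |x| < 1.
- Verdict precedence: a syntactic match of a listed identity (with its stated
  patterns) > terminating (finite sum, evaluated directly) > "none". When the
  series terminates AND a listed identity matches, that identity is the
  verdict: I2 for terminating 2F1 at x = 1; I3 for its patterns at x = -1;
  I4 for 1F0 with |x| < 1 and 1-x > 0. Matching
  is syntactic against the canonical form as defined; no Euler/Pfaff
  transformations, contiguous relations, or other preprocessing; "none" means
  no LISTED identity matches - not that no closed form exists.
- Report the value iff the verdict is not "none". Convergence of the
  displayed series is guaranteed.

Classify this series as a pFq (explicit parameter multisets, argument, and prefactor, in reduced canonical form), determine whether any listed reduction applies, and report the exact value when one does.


Prefactor \frac{1}{2}, argument 1: 2F1 with upper {-\frac{3}{2}, \frac{3}{2}} over lower {\frac{11}{2}}. Verdict: Gauss (I1, half-integer pattern) applies (x = 1; upper {-\frac{3}{2}, \frac{3}{2}} half-integers, c = \frac{11}{2} in the evaluable pattern). Value: \frac{6615}{65536} \cdot \pi.

Key observation: x = 1 and cancel k + 2/3 from the displayed ratio first; then C = 1/2.
Ratio: r(k) = 1 * (k-\frac{3}{2}) (k+\frac{3}{2}) / [(k+\frac{11}{2}) (k+1)] ; factor over Q: parameters, x = 1, and C = \frac{1}{2}.


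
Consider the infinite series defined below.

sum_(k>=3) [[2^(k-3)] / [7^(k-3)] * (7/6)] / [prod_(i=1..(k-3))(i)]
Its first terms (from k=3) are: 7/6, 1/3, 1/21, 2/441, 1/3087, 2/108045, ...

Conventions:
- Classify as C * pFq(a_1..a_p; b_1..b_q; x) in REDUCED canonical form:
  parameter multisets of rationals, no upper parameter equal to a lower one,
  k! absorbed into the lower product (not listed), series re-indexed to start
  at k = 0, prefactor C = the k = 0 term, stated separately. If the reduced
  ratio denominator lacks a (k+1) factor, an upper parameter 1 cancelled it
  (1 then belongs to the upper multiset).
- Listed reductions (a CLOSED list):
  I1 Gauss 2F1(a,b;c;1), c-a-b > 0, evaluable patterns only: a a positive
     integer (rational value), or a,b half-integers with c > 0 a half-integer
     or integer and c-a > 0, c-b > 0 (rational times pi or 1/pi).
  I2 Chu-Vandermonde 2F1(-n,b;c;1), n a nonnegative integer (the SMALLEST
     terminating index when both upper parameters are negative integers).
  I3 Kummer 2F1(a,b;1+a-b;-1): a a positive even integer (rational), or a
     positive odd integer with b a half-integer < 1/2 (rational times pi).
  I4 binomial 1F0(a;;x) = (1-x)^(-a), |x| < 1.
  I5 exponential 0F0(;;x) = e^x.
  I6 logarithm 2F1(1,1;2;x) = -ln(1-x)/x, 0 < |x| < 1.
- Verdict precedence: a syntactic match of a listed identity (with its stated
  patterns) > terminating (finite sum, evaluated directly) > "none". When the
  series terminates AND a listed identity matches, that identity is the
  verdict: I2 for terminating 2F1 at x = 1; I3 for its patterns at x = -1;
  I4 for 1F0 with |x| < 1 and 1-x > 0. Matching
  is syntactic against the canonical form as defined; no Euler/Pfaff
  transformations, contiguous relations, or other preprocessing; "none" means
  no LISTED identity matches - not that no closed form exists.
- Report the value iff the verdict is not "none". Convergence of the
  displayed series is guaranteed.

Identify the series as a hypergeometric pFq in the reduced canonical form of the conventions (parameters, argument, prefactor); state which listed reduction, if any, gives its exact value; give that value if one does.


At argument 2/7: a 0F0 with upper {-}, lower {-}, scaled by C = 7/6. Verdict: the exponential series (I5) fires (the 0F0 exponential series at x = 2/7). Value: (7/6) * e^(2/7).

Structural cue: with t_0 = 7/6, the two geometric factors (C = 7/6) combine into one argument.
Ratio: r(k) = (2/7) * 1 / [(k+1)] - rational in k. x = (2/7); t_0 = 7/6; negate the roots.
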